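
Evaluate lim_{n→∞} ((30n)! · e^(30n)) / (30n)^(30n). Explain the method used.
lim = ∞

Stirling: (30n)! ~ sqrt(2π·30n) · (30n/e)^(30n). Hence
  (30n)! · e^(30n) / (30n)^(30n) ~ sqrt(2π·30n) = sqrt(2π·30) · sqrt(n) → ∞.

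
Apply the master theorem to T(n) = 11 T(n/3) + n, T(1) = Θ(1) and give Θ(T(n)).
T(n) = Θ(n^(log_3 11))

Master theorem: compare f(n) = n to n^(log_3 11) where log_3 11 ≈ 2.183. Since 1 < log_3 11, we have f(n) = O(n^(log_3 11 − ε)) for some ε > 0 — Case 1. Hence T(n) = Θ(n^(log_3 11)).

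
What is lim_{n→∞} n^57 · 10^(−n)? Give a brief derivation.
lim = 0

Exponentials with base > 1 dominate every fixed polynomial: for any fixed c, n^c / 10^n → 0 as n → ∞ (e.g. by the ratio test, or by writing 10^n = e^(n ln 10) and noting e^(n ln 10) / n^c → ∞). Hence n^57 · 10^(−n) = n^57 / 10^n → 0.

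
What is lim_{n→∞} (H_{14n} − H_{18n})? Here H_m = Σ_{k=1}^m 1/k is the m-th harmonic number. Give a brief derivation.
lim = ln(14/18) = ln(7/9)

Euler-Maclaurin gives H_m = ln m + γ + 1/(2m) + O(1/m^2). The γ and O(1/m) terms cancel in the difference:
  H_{14n} − H_{18n} = ln(14n) − ln(18n) + O(1/n) = ln(14/18) + O(1/n).
Hence the limit is ln(14/18) = ln(7/9).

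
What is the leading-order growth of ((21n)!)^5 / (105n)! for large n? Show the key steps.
((21n)!)^5/(105n)! ~ ((2π·21n)^(4/2) / sqrt(5)) · 5^(−5·21n)  →  0

Write N = 21n. Stirling: N! ~ sqrt(2π N)(N/e)^N and (5N)! ~ sqrt(2π·5N)·(5N/e)^(5N).
  (N!)^5/(5N)! ~ (2π N)^(5/2) (N/e)^(5N) / [sqrt(2π·5N) (5N/e)^(5N)]
     = (2π N)^(5/2) / sqrt(2π·5N) · (N/(5N))^(5N)
     = (2π N)^((5−1)/2) / sqrt(5) · 5^(−5N).
Since 5^5 > 1, the factor 5^(−5N) decays exponentially, so the ratio → 0. Substituting N = 21n gives the stated form.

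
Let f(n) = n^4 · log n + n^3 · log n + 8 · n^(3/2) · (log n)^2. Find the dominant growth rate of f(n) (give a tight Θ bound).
f(n) ∈ Θ(n^4 · log n)

Compare the terms by growth order. For large n, n^a · (log n)^b dominates n^a' · (log n)^b' iff a > a', or (a = a' and b > b'). Ranking the 3 terms shows the dominant one is n^4 · log n. Hence f(n) ∈ Θ(n^4 · log n).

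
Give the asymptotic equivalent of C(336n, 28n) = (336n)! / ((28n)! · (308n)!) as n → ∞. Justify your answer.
C(336n, 28n) ~ (8916100448256/285311670611)^(28n) · sqrt(6/(11π·28n))

Write N = 28n. Apply Stirling to each factorial:
  (12N)! ~ sqrt(2π·12N) · (12N/e)^(12N),
  N! ~ sqrt(2π N) · (N/e)^N,
  (11N)! ~ sqrt(2π·11N) · (11N/e)^(11N).
The exponential factors combine to (12N)^(12N) / (N^N · (11N)^(11N)) = 12^(12N)/11^(11N) = (12^12/11^11)^N = (8916100448256/285311670611)^N.
The square-root prefactors combine to sqrt(2π·12N) / (sqrt(2π N)·sqrt(2π·11N)) = sqrt(12 / (2π·11·N)) = sqrt(6/(11π·28n)).
Substituting N = 28n: C(336n, 28n) ~ (8916100448256/285311670611)^(28n) · sqrt(6/(11π·28n)).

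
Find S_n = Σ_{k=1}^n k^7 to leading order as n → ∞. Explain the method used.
S_n ~ n^8 / 8

By integral comparison (Euler-Maclaurin), Σ_{k=1}^n k^7 = ∫_0^n x^7 dx + O(n^7) = n^8/8 + O(n^7). (Equivalently, Faulhaber's formula gives the same leading term.)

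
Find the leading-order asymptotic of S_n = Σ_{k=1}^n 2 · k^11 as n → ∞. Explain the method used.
S_n ~ n^12 / 6

By integral comparison (Euler-Maclaurin), Σ_{k=1}^n 2 · k^11 = 2 · ∫_0^n x^11 dx + O(n^11) = 2 · n^12/12 = n^12 / 6 + O(n^11). (Equivalently, Faulhaber's formula gives the same leading term.)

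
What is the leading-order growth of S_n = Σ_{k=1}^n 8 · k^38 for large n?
S_n ~ 8 · n^39 / 39

By integral comparison (Euler-Maclaurin), Σ_{k=1}^n 8 · k^38 = 8 · ∫_0^n x^38 dx + O(n^38) = 8 · n^39/39 + O(n^38). (Equivalently, Faulhaber's formula gives the same leading term.)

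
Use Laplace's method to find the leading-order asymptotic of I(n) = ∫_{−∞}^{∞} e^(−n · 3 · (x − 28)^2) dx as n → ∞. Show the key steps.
I(n) = sqrt(π/(3n))

Here φ(x) = 3 · (x − 28)^2 has its unique minimum at x* = 28 with φ(x*) = 0 and φ''(x*) = 6. Laplace's method gives
  I(n) ~ e^(−n φ(x*)) · sqrt(2π / (n · φ''(x*))) = sqrt(2π / (6n)) = sqrt(π/(3n)).
This is exact: substituting u = (x − 28)·sqrt(3n) gives I(n) = (1/sqrt(3n)) ∫_{−∞}^{∞} e^(−u^2) du = sqrt(π/(3n)).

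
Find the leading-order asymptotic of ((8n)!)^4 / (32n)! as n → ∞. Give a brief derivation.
((8n)!)^4/(32n)! ~ ((2π·8n)^(3/2) / 2) · 4^(−4·8n)  →  0

Write N = 8n. Stirling: N! ~ sqrt(2π N)(N/e)^N and (4N)! ~ sqrt(2π·4N)·(4N/e)^(4N).
  (N!)^4/(4N)! ~ (2π N)^(4/2) (N/e)^(4N) / [sqrt(2π·4N) (4N/e)^(4N)]
     = (2π N)^(4/2) / sqrt(2π·4N) · (N/(4N))^(4N)
     = (2π N)^((4−1)/2) / 2 · 4^(−4N).
Since 4^4 > 1, the factor 4^(−4N) decays exponentially, so the ratio → 0. Substituting N = 8n gives the stated form.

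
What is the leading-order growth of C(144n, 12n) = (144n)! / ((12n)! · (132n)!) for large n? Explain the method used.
C(144n, 12n) ~ (8916100448256/285311670611)^(12n) · sqrt(6/(11π·12n))

Write N = 12n. Apply Stirling to each factorial:
  (12N)! ~ sqrt(2π·12N) · (12N/e)^(12N),
  N! ~ sqrt(2π N) · (N/e)^N,
  (11N)! ~ sqrt(2π·11N) · (11N/e)^(11N).
The exponential factors combine to (12N)^(12N) / (N^N · (11N)^(11N)) = 12^(12N)/11^(11N) = (12^12/11^11)^N = (8916100448256/285311670611)^N.
The square-root prefactors combine to sqrt(2π·12N) / (sqrt(2π N)·sqrt(2π·11N)) = sqrt(12 / (2π·11·N)) = sqrt(6/(11π·12n)).
Substituting N = 12n: C(144n, 12n) ~ (8916100448256/285311670611)^(12n) · sqrt(6/(11π·12n)).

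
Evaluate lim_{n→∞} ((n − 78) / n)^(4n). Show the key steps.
lim = e^(−312)

Rewrite as (1 − 78/n)^(4n). By the standard limit (1 + x/n)^n → e^x, we have (1 − 78/n)^n → e^(−78), and raising to the 4th power gives e^(−312).
More precisely, ln[(1 − 78/n)^(4n)] = 4n · ln(1 − 78/n) = 4n · (-78/n + O(1/n^2)) = -312 + O(1/n) → -312.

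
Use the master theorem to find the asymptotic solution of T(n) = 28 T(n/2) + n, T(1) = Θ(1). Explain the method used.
T(n) = Θ(n^(log_2 28))

Master theorem: compare f(n) = n to n^(log_2 28) where log_2 28 ≈ 4.807. Since 1 < log_2 28, we have f(n) = O(n^(log_2 28 − ε)) for some ε > 0 — Case 1. Hence T(n) = Θ(n^(log_2 28)).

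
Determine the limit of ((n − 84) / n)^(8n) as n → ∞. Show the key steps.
lim = e^(−672)

Rewrite as (1 − 84/n)^(8n). By the standard limit (1 + x/n)^n → e^x, we have (1 − 84/n)^n → e^(−84), and raising to the 8th power gives e^(−672).
More precisely, ln[(1 − 84/n)^(8n)] = 8n · ln(1 − 84/n) = 8n · (-84/n + O(1/n^2)) = -672 + O(1/n) → -672.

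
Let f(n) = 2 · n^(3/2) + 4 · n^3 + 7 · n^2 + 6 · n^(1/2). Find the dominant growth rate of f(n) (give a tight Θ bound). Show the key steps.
f(n) ∈ Θ(n^3)

Compare the terms by growth order. For large n, n^a · (log n)^b dominates n^a' · (log n)^b' iff a > a', or (a = a' and b > b'). Ranking the 4 terms shows the dominant one is 4 · n^3. Hence f(n) ∈ Θ(n^3).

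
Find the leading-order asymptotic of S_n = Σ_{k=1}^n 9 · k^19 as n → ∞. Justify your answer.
S_n ~ 9 · n^20 / 20

By integral comparison (Euler-Maclaurin), Σ_{k=1}^n 9 · k^19 = 9 · ∫_0^n x^19 dx + O(n^19) = 9 · n^20/20 + O(n^19). (Equivalently, Faulhaber's formula gives the same leading term.)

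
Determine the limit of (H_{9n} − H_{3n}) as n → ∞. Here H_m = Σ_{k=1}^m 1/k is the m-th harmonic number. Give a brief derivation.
lim = ln(9/3) = ln 3

Euler-Maclaurin gives H_m = ln m + γ + 1/(2m) + O(1/m^2). The γ and O(1/m) terms cancel in the difference:
  H_{9n} − H_{3n} = ln(9n) − ln(3n) + O(1/n) = ln(9/3) + O(1/n).
Hence the limit is ln(9/3) = ln 3.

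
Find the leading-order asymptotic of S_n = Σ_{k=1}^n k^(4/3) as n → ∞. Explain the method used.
S_n ~ (3/7) · n^(7/3)

Integral comparison: Σ_{k=1}^n k^(4/3) = ∫_0^n x^(4/3) dx + O(n^(4/3)). The integral is n^(1 + 4/3) / (1 + 4/3) = n^((4+3)/3) / ((4+3)/3) = (3/7) · n^(7/3).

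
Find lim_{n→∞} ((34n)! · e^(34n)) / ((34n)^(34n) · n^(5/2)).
lim = 0

Stirling: (34n)! ~ sqrt(2π·34n) · (34n/e)^(34n). Hence
  (34n)! · e^(34n) / (34n)^(34n) ~ sqrt(2π·34n).
Dividing by n^(5/2): sqrt(2π·34n) / n^(5/2) = sqrt(2π·34) · n^((1−5)/2), so the expression behaves like sqrt(2π·34) · n^((1−5)/2) → 0.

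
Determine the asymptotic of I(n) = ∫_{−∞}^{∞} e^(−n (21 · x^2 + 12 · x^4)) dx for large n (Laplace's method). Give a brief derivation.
I(n) ~ sqrt(π/(21n))

φ(x) = 21 · x^2 + 12 · x^4 has its unique global minimum at x* = 0 (since φ'(x) = 42x + 48x^3 = 0 only at x = 0 for real x with both coefficients positive, and φ → ∞ as |x| → ∞). At x* = 0, φ(0) = 0 and φ''(0) = 42. Laplace's method then gives
  I(n) ~ sqrt(2π / (n · φ''(0))) · e^(−n φ(0)) = sqrt(2π / (42n)) = sqrt(π/(21n)).
The 12 · x^4 term contributes only at subleading order (an O(1/n) relative correction).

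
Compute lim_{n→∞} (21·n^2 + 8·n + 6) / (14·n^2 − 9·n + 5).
lim = 21/14 = 3/2

For large n the leading n^2 terms dominate both numerator and denominator. Dividing top and bottom by n^2, every other term tends to 0, leaving 21/14 = 3/2.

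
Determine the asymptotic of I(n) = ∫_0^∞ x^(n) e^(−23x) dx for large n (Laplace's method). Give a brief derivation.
I(n) ~ (sqrt(2π·n) / 23) · (n/(23e))^(n)

Write the integrand as exp(n ln x − 23x) and set f(x) = n ln x − 23x. Then f'(x) = n/x − 23 = 0 at x* = n/23, and f''(x*) = −n/x*^2 = −23^2/(n). Laplace's method (interior maximum) gives
  I(n) ~ e^(f(x*)) · sqrt(2π / |f''(x*)|)
        = exp(n ln(n/23) − n) · sqrt(2π · n / 23^2)
        = (n/23)^(n) e^(−n) · sqrt(2π·n) / 23
        = (sqrt(2π·n) / 23) · (n/(23e))^(n).
This matches Γ(n+1)/23^(n+1) with Stirling applied to Γ.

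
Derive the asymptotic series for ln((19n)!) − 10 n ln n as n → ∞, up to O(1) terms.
ln((19n)!) − 10 n ln n = 9 n ln n + 19(ln 19 − 1) n + (1/2) ln(2π·19n) + O(1/n)

Stirling: ln((19n)!) = 19n ln(19n) − 19n + (1/2) ln(2π·19n) + O(1/n).
Expand 19n ln(19n) = 19n (ln n + ln 19) = 19n ln n + 19n ln 19.
Subtract 10n ln n: leading term is (19 − 10) n ln n = 9 n ln n. The next term is 19n ln 19 − 19n = 19(ln 19 − 1) n. Then the (1/2) ln(2π·19n) correction.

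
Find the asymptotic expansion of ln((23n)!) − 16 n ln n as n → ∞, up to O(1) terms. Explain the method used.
ln((23n)!) − 16 n ln n = 7 n ln n + 23(ln 23 − 1) n + (1/2) ln(2π·23n) + O(1/n)

Stirling: ln((23n)!) = 23n ln(23n) − 23n + (1/2) ln(2π·23n) + O(1/n).
Expand 23n ln(23n) = 23n (ln n + ln 23) = 23n ln n + 23n ln 23.
Subtract 16n ln n: leading term is (23 − 16) n ln n = 7 n ln n. The next term is 23n ln 23 − 23n = 23(ln 23 − 1) n. Then the (1/2) ln(2π·23n) correction.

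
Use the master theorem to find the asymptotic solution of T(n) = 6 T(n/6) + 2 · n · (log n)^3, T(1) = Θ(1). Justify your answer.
T(n) = Θ(n · (log n)^4)

Here log_6 6 = 1 and f(n) = 2 · n · (log n)^3 = Θ(n^(log_6 6) · (log n)^3). This is the extended Case 2 of the master theorem (f matches the critical exponent up to log factors), giving T(n) = Θ(n^(log_6 6) · (log n)^(3+1)) = Θ(n · (log n)^4).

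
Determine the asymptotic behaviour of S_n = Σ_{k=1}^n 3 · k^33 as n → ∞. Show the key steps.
S_n ~ 3 · n^34 / 34

By integral comparison (Euler-Maclaurin), Σ_{k=1}^n 3 · k^33 = 3 · ∫_0^n x^33 dx + O(n^33) = 3 · n^34/34 + O(n^33). (Equivalently, Faulhaber's formula gives the same leading term.)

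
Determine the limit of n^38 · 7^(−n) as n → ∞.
lim = 0

Exponentials with base > 1 dominate every fixed polynomial: for any fixed c, n^c / 7^n → 0 as n → ∞ (e.g. by the ratio test, or by writing 7^n = e^(n ln 7) and noting e^(n ln 7) / n^c → ∞). Hence n^38 · 7^(−n) = n^38 / 7^n → 0.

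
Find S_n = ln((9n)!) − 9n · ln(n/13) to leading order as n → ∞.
S_n ~ 9n · (ln 117 − 1) + O(ln n)

Stirling: ln((9n)!) = 9n ln(9n) − 9n + O(ln n).
  S_n = 9n ln(9n) − 9n − 9n ln(n/13) + O(ln n)
      = 9n ln(9n) − 9n ln n + 9n ln 13 − 9n + O(ln n)
      = 9n ln 9 + 9n ln 13 − 9n + O(ln n)
      = 9n (ln 117 − 1) + O(ln n).
Numerically ln(117) − 1 ≈ 3.7622.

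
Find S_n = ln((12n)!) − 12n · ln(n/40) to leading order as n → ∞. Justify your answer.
S_n ~ 12n · (ln 480 − 1) + O(ln n)

Stirling: ln((12n)!) = 12n ln(12n) − 12n + O(ln n).
  S_n = 12n ln(12n) − 12n − 12n ln(n/40) + O(ln n)
      = 12n ln(12n) − 12n ln n + 12n ln 40 − 12n + O(ln n)
      = 12n ln 12 + 12n ln 40 − 12n + O(ln n)
      = 12n (ln 480 − 1) + O(ln n).
Numerically ln(480) − 1 ≈ 5.1738.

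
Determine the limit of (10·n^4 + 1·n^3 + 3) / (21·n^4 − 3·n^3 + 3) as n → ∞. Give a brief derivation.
lim = 10/21

For large n the leading n^4 terms dominate both numerator and denominator. Dividing top and bottom by n^4, every other term tends to 0, leaving 10/21.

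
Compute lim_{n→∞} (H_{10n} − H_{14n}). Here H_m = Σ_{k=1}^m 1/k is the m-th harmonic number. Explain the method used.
lim = ln(10/14) = ln(5/7)

Euler-Maclaurin gives H_m = ln m + γ + 1/(2m) + O(1/m^2). The γ and O(1/m) terms cancel in the difference:
  H_{10n} − H_{14n} = ln(10n) − ln(14n) + O(1/n) = ln(10/14) + O(1/n).
Hence the limit is ln(10/14) = ln(5/7).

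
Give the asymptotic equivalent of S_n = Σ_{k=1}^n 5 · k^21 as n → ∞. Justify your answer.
S_n ~ 5 · n^22 / 22

By integral comparison (Euler-Maclaurin), Σ_{k=1}^n 5 · k^21 = 5 · ∫_0^n x^21 dx + O(n^21) = 5 · n^22/22 + O(n^21). (Equivalently, Faulhaber's formula gives the same leading term.)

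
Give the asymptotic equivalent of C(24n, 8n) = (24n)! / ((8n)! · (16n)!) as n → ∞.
C(24n, 8n) ~ (27/4)^(8n) · sqrt(3/(4π·8n))

Write N = 8n. Apply Stirling to each factorial:
  (3N)! ~ sqrt(2π·3N) · (3N/e)^(3N),
  N! ~ sqrt(2π N) · (N/e)^N,
  (2N)! ~ sqrt(2π·2N) · (2N/e)^(2N).
The exponential factors combine to (3N)^(3N) / (N^N · (2N)^(2N)) = 3^(3N)/2^(2N) = (3^3/2^2)^N = (27/4)^N.
The square-root prefactors combine to sqrt(2π·3N) / (sqrt(2π N)·sqrt(2π·2N)) = sqrt(3 / (2π·2·N)) = sqrt(3/(4π·8n)).
Substituting N = 8n: C(24n, 8n) ~ (27/4)^(8n) · sqrt(3/(4π·8n)).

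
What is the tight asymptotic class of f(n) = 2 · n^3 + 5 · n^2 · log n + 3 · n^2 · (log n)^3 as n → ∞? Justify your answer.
f(n) ∈ Θ(n^3)

Compare the terms by growth order. For large n, n^a · (log n)^b dominates n^a' · (log n)^b' iff a > a', or (a = a' and b > b'). Ranking the 3 terms shows the dominant one is 2 · n^3. Hence f(n) ∈ Θ(n^3).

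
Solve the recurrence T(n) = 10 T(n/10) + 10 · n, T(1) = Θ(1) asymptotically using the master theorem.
T(n) = Θ(n log n)

log_10 10 = 1, and f(n) = 10 · n = Θ(n^(log_10 10)). This is Case 2 of the master theorem: T(n) = Θ(f(n) · log n) = Θ(n log n).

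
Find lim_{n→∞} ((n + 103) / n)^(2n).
lim = e^206

Rewrite as (1 + 103/n)^(2n). By the standard limit (1 + x/n)^n → e^x, we have (1 + 103/n)^n → e^103, and raising to the 2nd power gives e^206.
More precisely, ln[(1 + 103/n)^(2n)] = 2n · ln(1 + 103/n) = 2n · (103/n + O(1/n^2)) = 206 + O(1/n) → 206.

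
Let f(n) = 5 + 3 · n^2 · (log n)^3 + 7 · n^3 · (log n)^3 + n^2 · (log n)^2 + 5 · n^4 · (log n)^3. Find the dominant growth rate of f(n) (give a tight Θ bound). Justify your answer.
f(n) ∈ Θ(n^4 · (log n)^3)

Compare the terms by growth order. For large n, n^a · (log n)^b dominates n^a' · (log n)^b' iff a > a', or (a = a' and b > b'). Ranking the 5 terms shows the dominant one is 5 · n^4 · (log n)^3. Hence f(n) ∈ Θ(n^4 · (log n)^3).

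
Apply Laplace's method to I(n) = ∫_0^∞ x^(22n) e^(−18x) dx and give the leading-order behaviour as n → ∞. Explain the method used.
I(n) ~ (sqrt(2π·22n) / 18) · (22n/(18e))^(22n)

Write the integrand as exp(22n ln x − 18x) and set f(x) = 22n ln x − 18x. Then f'(x) = 22n/x − 18 = 0 at x* = 22n/18, and f''(x*) = −22n/x*^2 = −18^2/(22n). Laplace's method (interior maximum) gives
  I(n) ~ e^(f(x*)) · sqrt(2π / |f''(x*)|)
        = exp(22n ln(22n/18) − 22n) · sqrt(2π · 22n / 18^2)
        = (22n/18)^(22n) e^(−22n) · sqrt(2π·22n) / 18
        = (sqrt(2π·22n) / 18) · (22n/(18e))^(22n).
This matches Γ(22n+1)/18^(22n+1) with Stirling applied to Γ.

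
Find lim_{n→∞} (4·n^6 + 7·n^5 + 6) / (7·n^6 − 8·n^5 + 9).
lim = 4/7

For large n the leading n^6 terms dominate both numerator and denominator. Dividing top and bottom by n^6, every other term tends to 0, leaving 4/7.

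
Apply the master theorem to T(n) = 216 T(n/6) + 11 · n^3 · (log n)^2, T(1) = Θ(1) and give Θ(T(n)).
T(n) = Θ(n^3 · (log n)^3)

Here log_6 216 = 3 and f(n) = 11 · n^3 · (log n)^2 = Θ(n^(log_6 216) · (log n)^2). This is the extended Case 2 of the master theorem (f matches the critical exponent up to log factors), giving T(n) = Θ(n^(log_6 216) · (log n)^(2+1)) = Θ(n^3 · (log n)^3).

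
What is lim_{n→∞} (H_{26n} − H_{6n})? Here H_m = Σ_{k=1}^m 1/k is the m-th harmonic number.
lim = ln(26/6) = ln(13/3)

Euler-Maclaurin gives H_m = ln m + γ + 1/(2m) + O(1/m^2). The γ and O(1/m) terms cancel in the difference:
  H_{26n} − H_{6n} = ln(26n) − ln(6n) + O(1/n) = ln(26/6) + O(1/n).
Hence the limit is ln(26/6) = ln(13/3).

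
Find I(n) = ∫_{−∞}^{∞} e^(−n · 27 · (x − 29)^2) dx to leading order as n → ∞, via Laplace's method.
I(n) = sqrt(π/(27n))

Here φ(x) = 27 · (x − 29)^2 has its unique minimum at x* = 29 with φ(x*) = 0 and φ''(x*) = 54. Laplace's method gives
  I(n) ~ e^(−n φ(x*)) · sqrt(2π / (n · φ''(x*))) = sqrt(2π / (54n)) = sqrt(π/(27n)).
This is exact: substituting u = (x − 29)·sqrt(27n) gives I(n) = (1/sqrt(27n)) ∫_{−∞}^{∞} e^(−u^2) du = sqrt(π/(27n)).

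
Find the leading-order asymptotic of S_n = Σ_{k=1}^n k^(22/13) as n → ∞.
S_n ~ (13/35) · n^(35/13)

Integral comparison: Σ_{k=1}^n k^(22/13) = ∫_0^n x^(22/13) dx + O(n^(22/13)). The integral is n^(1 + 22/13) / (1 + 22/13) = n^((22+13)/13) / ((22+13)/13) = (13/35) · n^(35/13).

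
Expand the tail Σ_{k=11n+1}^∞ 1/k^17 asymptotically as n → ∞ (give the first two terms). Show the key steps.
Σ_{k>11n} 1/k^17 = 1/(16 · (11n)^16) − 1/(2 · (11n)^17) + O(1/(11n)^18)

Compare to the integral: ∫_{11n}^∞ x^(−17) dx = [−x^(−16)/16]_{11n}^∞ = 1/((17−1)·(11n)^16). The Euler-Maclaurin correction adds −f(11n)/2 = −1/(2·(11n)^17). Euler-Maclaurin then gives
  Σ_{k>11n} 1/k^17 = ∫_{11n}^∞ dx/x^17 − 1/(2·(11n)^17) + O(1/(11n)^18).
(Equivalently this is ζ(17) − Σ_{k≤11n} 1/k^17.)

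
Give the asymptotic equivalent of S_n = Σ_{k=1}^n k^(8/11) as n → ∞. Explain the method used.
S_n ~ (11/19) · n^(19/11)

Integral comparison: Σ_{k=1}^n k^(8/11) = ∫_0^n x^(8/11) dx + O(n^(8/11)). The integral is n^(1 + 8/11) / (1 + 8/11) = n^((8+11)/11) / ((8+11)/11) = (11/19) · n^(19/11).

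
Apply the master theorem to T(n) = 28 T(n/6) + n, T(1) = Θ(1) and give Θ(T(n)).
T(n) = Θ(n^(log_6 28))

Master theorem: compare f(n) = n to n^(log_6 28) where log_6 28 ≈ 1.860. Since 1 < log_6 28, we have f(n) = O(n^(log_6 28 − ε)) for some ε > 0 — Case 1. Hence T(n) = Θ(n^(log_6 28)).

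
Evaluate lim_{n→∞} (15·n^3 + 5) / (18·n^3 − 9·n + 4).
lim = 15/18 = 5/6

For large n the leading n^3 terms dominate both numerator and denominator. Dividing top and bottom by n^3, every other term tends to 0, leaving 15/18 = 5/6.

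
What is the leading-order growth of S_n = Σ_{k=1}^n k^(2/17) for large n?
S_n ~ (17/19) · n^(19/17)

Integral comparison: Σ_{k=1}^n k^(2/17) = ∫_0^n x^(2/17) dx + O(n^(2/17)). The integral is n^(1 + 2/17) / (1 + 2/17) = n^((2+17)/17) / ((2+17)/17) = (17/19) · n^(19/17).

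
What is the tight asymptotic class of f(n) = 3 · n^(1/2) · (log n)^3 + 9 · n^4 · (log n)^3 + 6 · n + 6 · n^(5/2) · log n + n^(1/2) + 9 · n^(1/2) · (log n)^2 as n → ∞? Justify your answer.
f(n) ∈ Θ(n^4 · (log n)^3)

Compare the terms by growth order. For large n, n^a · (log n)^b dominates n^a' · (log n)^b' iff a > a', or (a = a' and b > b'). Ranking the 6 terms shows the dominant one is 9 · n^4 · (log n)^3. Hence f(n) ∈ Θ(n^4 · (log n)^3).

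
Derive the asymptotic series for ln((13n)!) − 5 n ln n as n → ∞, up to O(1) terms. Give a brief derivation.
ln((13n)!) − 5 n ln n = 8 n ln n + 13(ln 13 − 1) n + (1/2) ln(2π·13n) + O(1/n)

Stirling: ln((13n)!) = 13n ln(13n) − 13n + (1/2) ln(2π·13n) + O(1/n).
Expand 13n ln(13n) = 13n (ln n + ln 13) = 13n ln n + 13n ln 13.
Subtract 5n ln n: leading term is (13 − 5) n ln n = 8 n ln n. The next term is 13n ln 13 − 13n = 13(ln 13 − 1) n. Then the (1/2) ln(2π·13n) correction.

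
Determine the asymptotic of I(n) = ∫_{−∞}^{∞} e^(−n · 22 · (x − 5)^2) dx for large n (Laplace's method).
I(n) = sqrt(π/(22n))

Here φ(x) = 22 · (x − 5)^2 has its unique minimum at x* = 5 with φ(x*) = 0 and φ''(x*) = 44. Laplace's method gives
  I(n) ~ e^(−n φ(x*)) · sqrt(2π / (n · φ''(x*))) = sqrt(2π / (44n)) = sqrt(π/(22n)).
This is exact: substituting u = (x − 5)·sqrt(22n) gives I(n) = (1/sqrt(22n)) ∫_{−∞}^{∞} e^(−u^2) du = sqrt(π/(22n)).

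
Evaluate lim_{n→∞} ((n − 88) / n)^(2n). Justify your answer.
lim = e^(−176)

Rewrite as (1 − 88/n)^(2n). By the standard limit (1 + x/n)^n → e^x, we have (1 − 88/n)^n → e^(−88), and raising to the 2nd power gives e^(−176).
More precisely, ln[(1 − 88/n)^(2n)] = 2n · ln(1 − 88/n) = 2n · (-88/n + O(1/n^2)) = -176 + O(1/n) → -176.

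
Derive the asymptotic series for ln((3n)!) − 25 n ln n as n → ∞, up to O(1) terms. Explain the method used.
ln((3n)!) − 25 n ln n = −22 n ln n + 3(ln 3 − 1) n + (1/2) ln(2π·3n) + O(1/n)

Stirling: ln((3n)!) = 3n ln(3n) − 3n + (1/2) ln(2π·3n) + O(1/n).
Expand 3n ln(3n) = 3n (ln n + ln 3) = 3n ln n + 3n ln 3.
Subtract 25n ln n: leading term is (3 − 25) n ln n = −22 n ln n. The next term is 3n ln 3 − 3n = 3(ln 3 − 1) n. Then the (1/2) ln(2π·3n) correction.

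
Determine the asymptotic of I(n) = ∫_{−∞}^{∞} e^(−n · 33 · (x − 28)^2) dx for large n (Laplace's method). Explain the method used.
I(n) = sqrt(π/(33n))

Here φ(x) = 33 · (x − 28)^2 has its unique minimum at x* = 28 with φ(x*) = 0 and φ''(x*) = 66. Laplace's method gives
  I(n) ~ e^(−n φ(x*)) · sqrt(2π / (n · φ''(x*))) = sqrt(2π / (66n)) = sqrt(π/(33n)).
This is exact: substituting u = (x − 28)·sqrt(33n) gives I(n) = (1/sqrt(33n)) ∫_{−∞}^{∞} e^(−u^2) du = sqrt(π/(33n)).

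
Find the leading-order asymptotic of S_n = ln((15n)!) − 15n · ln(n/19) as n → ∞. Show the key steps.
S_n ~ 15n · (ln 285 − 1) + O(ln n)

Stirling: ln((15n)!) = 15n ln(15n) − 15n + O(ln n).
  S_n = 15n ln(15n) − 15n − 15n ln(n/19) + O(ln n)
      = 15n ln(15n) − 15n ln n + 15n ln 19 − 15n + O(ln n)
      = 15n ln 15 + 15n ln 19 − 15n + O(ln n)
      = 15n (ln 285 − 1) + O(ln n).
Numerically ln(285) − 1 ≈ 4.6525.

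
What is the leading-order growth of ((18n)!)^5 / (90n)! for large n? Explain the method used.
((18n)!)^5/(90n)! ~ ((2π·18n)^(4/2) / sqrt(5)) · 5^(−5·18n)  →  0

Write N = 18n. Stirling: N! ~ sqrt(2π N)(N/e)^N and (5N)! ~ sqrt(2π·5N)·(5N/e)^(5N).
  (N!)^5/(5N)! ~ (2π N)^(5/2) (N/e)^(5N) / [sqrt(2π·5N) (5N/e)^(5N)]
     = (2π N)^(5/2) / sqrt(2π·5N) · (N/(5N))^(5N)
     = (2π N)^((5−1)/2) / sqrt(5) · 5^(−5N).
Since 5^5 > 1, the factor 5^(−5N) decays exponentially, so the ratio → 0. Substituting N = 18n gives the stated form.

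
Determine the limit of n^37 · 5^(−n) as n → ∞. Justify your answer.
lim = 0

Exponentials with base > 1 dominate every fixed polynomial: for any fixed c, n^c / 5^n → 0 as n → ∞ (e.g. by the ratio test, or by writing 5^n = e^(n ln 5) and noting e^(n ln 5) / n^c → ∞). Hence n^37 · 5^(−n) = n^37 / 5^n → 0.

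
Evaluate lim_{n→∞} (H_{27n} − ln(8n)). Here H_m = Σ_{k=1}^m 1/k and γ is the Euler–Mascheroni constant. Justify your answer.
lim = ln(27/8) + γ

By Euler-Maclaurin, H_m = ln m + γ + O(1/m). So
  H_{27n} − ln(8n) = ln(27n) + γ − ln(8n) + O(1/n)
                       = ln(27/8) + γ + O(1/n).
Hence the limit is ln(27/8) + γ.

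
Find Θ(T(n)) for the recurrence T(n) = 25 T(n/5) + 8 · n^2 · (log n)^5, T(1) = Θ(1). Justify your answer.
T(n) = Θ(n^2 · (log n)^6)

Here log_5 25 = 2 and f(n) = 8 · n^2 · (log n)^5 = Θ(n^(log_5 25) · (log n)^5). This is the extended Case 2 of the master theorem (f matches the critical exponent up to log factors), giving T(n) = Θ(n^(log_5 25) · (log n)^(5+1)) = Θ(n^2 · (log n)^6).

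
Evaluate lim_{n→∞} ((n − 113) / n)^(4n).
lim = e^(−452)

Rewrite as (1 − 113/n)^(4n). By the standard limit (1 + x/n)^n → e^x, we have (1 − 113/n)^n → e^(−113), and raising to the 4th power gives e^(−452).
More precisely, ln[(1 − 113/n)^(4n)] = 4n · ln(1 − 113/n) = 4n · (-113/n + O(1/n^2)) = -452 + O(1/n) → -452.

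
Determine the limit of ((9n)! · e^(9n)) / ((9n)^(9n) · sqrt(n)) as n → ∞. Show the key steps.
lim = sqrt(2π·9)

Stirling: (9n)! ~ sqrt(2π·9n) · (9n/e)^(9n). Hence
  (9n)! · e^(9n) / (9n)^(9n) ~ sqrt(2π·9n).
Dividing by sqrt(n): sqrt(2π·9n) / sqrt(n) = sqrt(2π·9) · n^((1−1)/2), so the limit is sqrt(2π·9).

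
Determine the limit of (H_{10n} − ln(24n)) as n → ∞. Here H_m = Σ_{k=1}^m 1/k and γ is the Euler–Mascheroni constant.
lim = ln(5/12) + γ

By Euler-Maclaurin, H_m = ln m + γ + O(1/m). So
  H_{10n} − ln(24n) = ln(10n) + γ − ln(24n) + O(1/n)
                       = ln(10/24) + γ + O(1/n).
Hence the limit is ln(10/24) + γ (= ln(5/12)).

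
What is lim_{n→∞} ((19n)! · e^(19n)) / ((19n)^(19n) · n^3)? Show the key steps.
lim = 0

Stirling: (19n)! ~ sqrt(2π·19n) · (19n/e)^(19n). Hence
  (19n)! · e^(19n) / (19n)^(19n) ~ sqrt(2π·19n).
Dividing by n^3: sqrt(2π·19n) / n^3 = sqrt(2π·19) · n^((1−6)/2), so the expression behaves like sqrt(2π·19) · n^((1−6)/2) → 0.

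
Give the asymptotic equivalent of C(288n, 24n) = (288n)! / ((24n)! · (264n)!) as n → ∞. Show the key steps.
C(288n, 24n) ~ (8916100448256/285311670611)^(24n) · sqrt(6/(11π·24n))

Write N = 24n. Apply Stirling to each factorial:
  (12N)! ~ sqrt(2π·12N) · (12N/e)^(12N),
  N! ~ sqrt(2π N) · (N/e)^N,
  (11N)! ~ sqrt(2π·11N) · (11N/e)^(11N).
The exponential factors combine to (12N)^(12N) / (N^N · (11N)^(11N)) = 12^(12N)/11^(11N) = (12^12/11^11)^N = (8916100448256/285311670611)^N.
The square-root prefactors combine to sqrt(2π·12N) / (sqrt(2π N)·sqrt(2π·11N)) = sqrt(12 / (2π·11·N)) = sqrt(6/(11π·24n)).
Substituting N = 24n: C(288n, 24n) ~ (8916100448256/285311670611)^(24n) · sqrt(6/(11π·24n)).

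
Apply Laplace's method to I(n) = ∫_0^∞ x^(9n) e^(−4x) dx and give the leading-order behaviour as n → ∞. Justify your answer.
I(n) ~ (sqrt(2π·9n) / 4) · (9n/(4e))^(9n)

Write the integrand as exp(9n ln x − 4x) and set f(x) = 9n ln x − 4x. Then f'(x) = 9n/x − 4 = 0 at x* = 9n/4, and f''(x*) = −9n/x*^2 = −4^2/(9n). Laplace's method (interior maximum) gives
  I(n) ~ e^(f(x*)) · sqrt(2π / |f''(x*)|)
        = exp(9n ln(9n/4) − 9n) · sqrt(2π · 9n / 4^2)
        = (9n/4)^(9n) e^(−9n) · sqrt(2π·9n) / 4
        = (sqrt(2π·9n) / 4) · (9n/(4e))^(9n).
This matches Γ(9n+1)/4^(9n+1) with Stirling applied to Γ.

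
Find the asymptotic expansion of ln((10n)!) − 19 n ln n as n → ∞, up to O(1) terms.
ln((10n)!) − 19 n ln n = −9 n ln n + 10(ln 10 − 1) n + (1/2) ln(2π·10n) + O(1/n)

Stirling: ln((10n)!) = 10n ln(10n) − 10n + (1/2) ln(2π·10n) + O(1/n).
Expand 10n ln(10n) = 10n (ln n + ln 10) = 10n ln n + 10n ln 10.
Subtract 19n ln n: leading term is (10 − 19) n ln n = −9 n ln n. The next term is 10n ln 10 − 10n = 10(ln 10 − 1) n. Then the (1/2) ln(2π·10n) correction.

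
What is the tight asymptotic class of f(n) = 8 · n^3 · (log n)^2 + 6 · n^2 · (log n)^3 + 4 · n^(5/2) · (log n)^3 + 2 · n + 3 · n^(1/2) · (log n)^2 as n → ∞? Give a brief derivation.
f(n) ∈ Θ(n^3 · (log n)^2)

Compare the terms by growth order. For large n, n^a · (log n)^b dominates n^a' · (log n)^b' iff a > a', or (a = a' and b > b'). Ranking the 5 terms shows the dominant one is 8 · n^3 · (log n)^2. Hence f(n) ∈ Θ(n^3 · (log n)^2).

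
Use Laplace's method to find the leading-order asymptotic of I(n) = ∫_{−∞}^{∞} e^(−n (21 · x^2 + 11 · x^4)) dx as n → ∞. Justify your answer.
I(n) ~ sqrt(π/(21n))

φ(x) = 21 · x^2 + 11 · x^4 has its unique global minimum at x* = 0 (since φ'(x) = 42x + 44x^3 = 0 only at x = 0 for real x with both coefficients positive, and φ → ∞ as |x| → ∞). At x* = 0, φ(0) = 0 and φ''(0) = 42. Laplace's method then gives
  I(n) ~ sqrt(2π / (n · φ''(0))) · e^(−n φ(0)) = sqrt(2π / (42n)) = sqrt(π/(21n)).
The 11 · x^4 term contributes only at subleading order (an O(1/n) relative correction).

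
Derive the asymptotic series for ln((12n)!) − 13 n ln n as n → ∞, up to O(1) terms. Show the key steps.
ln((12n)!) − 13 n ln n = −n ln n + 12(ln 12 − 1) n + (1/2) ln(2π·12n) + O(1/n)

Stirling: ln((12n)!) = 12n ln(12n) − 12n + (1/2) ln(2π·12n) + O(1/n).
Expand 12n ln(12n) = 12n (ln n + ln 12) = 12n ln n + 12n ln 12.
Subtract 13n ln n: leading term is (12 − 13) n ln n = −n ln n. The next term is 12n ln 12 − 12n = 12(ln 12 − 1) n. Then the (1/2) ln(2π·12n) correction.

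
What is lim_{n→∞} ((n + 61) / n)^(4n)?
lim = e^244

Rewrite as (1 + 61/n)^(4n). By the standard limit (1 + x/n)^n → e^x, we have (1 + 61/n)^n → e^61, and raising to the 4th power gives e^244.
More precisely, ln[(1 + 61/n)^(4n)] = 4n · ln(1 + 61/n) = 4n · (61/n + O(1/n^2)) = 244 + O(1/n) → 244.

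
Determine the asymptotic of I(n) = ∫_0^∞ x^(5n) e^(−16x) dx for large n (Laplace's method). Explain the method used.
I(n) ~ (sqrt(2π·5n) / 16) · (5n/(16e))^(5n)

Write the integrand as exp(5n ln x − 16x) and set f(x) = 5n ln x − 16x. Then f'(x) = 5n/x − 16 = 0 at x* = 5n/16, and f''(x*) = −5n/x*^2 = −16^2/(5n). Laplace's method (interior maximum) gives
  I(n) ~ e^(f(x*)) · sqrt(2π / |f''(x*)|)
        = exp(5n ln(5n/16) − 5n) · sqrt(2π · 5n / 16^2)
        = (5n/16)^(5n) e^(−5n) · sqrt(2π·5n) / 16
        = (sqrt(2π·5n) / 16) · (5n/(16e))^(5n).
This matches Γ(5n+1)/16^(5n+1) with Stirling applied to Γ.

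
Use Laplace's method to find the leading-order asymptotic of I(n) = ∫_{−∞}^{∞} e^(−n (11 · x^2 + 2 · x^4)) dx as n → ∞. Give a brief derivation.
I(n) ~ sqrt(π/(11n))

φ(x) = 11 · x^2 + 2 · x^4 has its unique global minimum at x* = 0 (since φ'(x) = 22x + 8x^3 = 0 only at x = 0 for real x with both coefficients positive, and φ → ∞ as |x| → ∞). At x* = 0, φ(0) = 0 and φ''(0) = 22. Laplace's method then gives
  I(n) ~ sqrt(2π / (n · φ''(0))) · e^(−n φ(0)) = sqrt(2π / (22n)) = sqrt(π/(11n)).
The 2 · x^4 term contributes only at subleading order (an O(1/n) relative correction).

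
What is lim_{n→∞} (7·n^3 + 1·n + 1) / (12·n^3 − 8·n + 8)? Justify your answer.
lim = 7/12

For large n the leading n^3 terms dominate both numerator and denominator. Dividing top and bottom by n^3, every other term tends to 0, leaving 7/12.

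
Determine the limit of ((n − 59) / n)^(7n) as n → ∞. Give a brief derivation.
lim = e^(−413)

Rewrite as (1 − 59/n)^(7n). By the standard limit (1 + x/n)^n → e^x, we have (1 − 59/n)^n → e^(−59), and raising to the 7th power gives e^(−413).
More precisely, ln[(1 − 59/n)^(7n)] = 7n · ln(1 − 59/n) = 7n · (-59/n + O(1/n^2)) = -413 + O(1/n) → -413.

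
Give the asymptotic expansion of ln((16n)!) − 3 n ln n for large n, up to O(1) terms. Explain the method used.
ln((16n)!) − 3 n ln n = 13 n ln n + 16(ln 16 − 1) n + (1/2) ln(2π·16n) + O(1/n)

Stirling: ln((16n)!) = 16n ln(16n) − 16n + (1/2) ln(2π·16n) + O(1/n).
Expand 16n ln(16n) = 16n (ln n + ln 16) = 16n ln n + 16n ln 16.
Subtract 3n ln n: leading term is (16 − 3) n ln n = 13 n ln n. The next term is 16n ln 16 − 16n = 16(ln 16 − 1) n. Then the (1/2) ln(2π·16n) correction.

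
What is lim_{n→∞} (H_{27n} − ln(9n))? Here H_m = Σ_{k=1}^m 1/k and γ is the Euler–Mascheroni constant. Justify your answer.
lim = ln 3 + γ

By Euler-Maclaurin, H_m = ln m + γ + O(1/m). So
  H_{27n} − ln(9n) = ln(27n) + γ − ln(9n) + O(1/n)
                       = ln(27/9) + γ + O(1/n).
Hence the limit is ln(27/9) + γ (= ln 3).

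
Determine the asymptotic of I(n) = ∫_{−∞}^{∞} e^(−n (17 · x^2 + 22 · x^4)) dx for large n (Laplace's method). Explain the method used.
I(n) ~ sqrt(π/(17n))

φ(x) = 17 · x^2 + 22 · x^4 has its unique global minimum at x* = 0 (since φ'(x) = 34x + 88x^3 = 0 only at x = 0 for real x with both coefficients positive, and φ → ∞ as |x| → ∞). At x* = 0, φ(0) = 0 and φ''(0) = 34. Laplace's method then gives
  I(n) ~ sqrt(2π / (n · φ''(0))) · e^(−n φ(0)) = sqrt(2π / (34n)) = sqrt(π/(17n)).
The 22 · x^4 term contributes only at subleading order (an O(1/n) relative correction).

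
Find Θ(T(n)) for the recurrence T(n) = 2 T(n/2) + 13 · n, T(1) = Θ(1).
T(n) = Θ(n log n)

log_2 2 = 1, and f(n) = 13 · n = Θ(n^(log_2 2)). This is Case 2 of the master theorem: T(n) = Θ(f(n) · log n) = Θ(n log n).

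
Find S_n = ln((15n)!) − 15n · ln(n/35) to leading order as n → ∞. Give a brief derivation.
S_n ~ 15n · (ln 525 − 1) + O(ln n)

Stirling: ln((15n)!) = 15n ln(15n) − 15n + O(ln n).
  S_n = 15n ln(15n) − 15n − 15n ln(n/35) + O(ln n)
      = 15n ln(15n) − 15n ln n + 15n ln 35 − 15n + O(ln n)
      = 15n ln 15 + 15n ln 35 − 15n + O(ln n)
      = 15n (ln 525 − 1) + O(ln n).
Numerically ln(525) − 1 ≈ 5.2634.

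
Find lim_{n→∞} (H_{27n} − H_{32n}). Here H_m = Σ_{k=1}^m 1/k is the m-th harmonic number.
lim = ln(27/32)

Euler-Maclaurin gives H_m = ln m + γ + 1/(2m) + O(1/m^2). The γ and O(1/m) terms cancel in the difference:
  H_{27n} − H_{32n} = ln(27n) − ln(32n) + O(1/n) = ln(27/32) + O(1/n).
Hence the limit is ln(27/32).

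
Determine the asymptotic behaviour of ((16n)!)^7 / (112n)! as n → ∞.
((16n)!)^7/(112n)! ~ ((2π·16n)^(6/2) / sqrt(7)) · 7^(−7·16n)  →  0

Write N = 16n. Stirling: N! ~ sqrt(2π N)(N/e)^N and (7N)! ~ sqrt(2π·7N)·(7N/e)^(7N).
  (N!)^7/(7N)! ~ (2π N)^(7/2) (N/e)^(7N) / [sqrt(2π·7N) (7N/e)^(7N)]
     = (2π N)^(7/2) / sqrt(2π·7N) · (N/(7N))^(7N)
     = (2π N)^((7−1)/2) / sqrt(7) · 7^(−7N).
Since 7^7 > 1, the factor 7^(−7N) decays exponentially, so the ratio → 0. Substituting N = 16n gives the stated form.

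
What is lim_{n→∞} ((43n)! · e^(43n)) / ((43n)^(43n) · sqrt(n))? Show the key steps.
lim = sqrt(2π·43)

Stirling: (43n)! ~ sqrt(2π·43n) · (43n/e)^(43n). Hence
  (43n)! · e^(43n) / (43n)^(43n) ~ sqrt(2π·43n).
Dividing by sqrt(n): sqrt(2π·43n) / sqrt(n) = sqrt(2π·43) · n^((1−1)/2), so the limit is sqrt(2π·43).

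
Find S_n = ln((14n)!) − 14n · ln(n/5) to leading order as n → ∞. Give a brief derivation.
S_n ~ 14n · (ln 70 − 1) + O(ln n)

Stirling: ln((14n)!) = 14n ln(14n) − 14n + O(ln n).
  S_n = 14n ln(14n) − 14n − 14n ln(n/5) + O(ln n)
      = 14n ln(14n) − 14n ln n + 14n ln 5 − 14n + O(ln n)
      = 14n ln 14 + 14n ln 5 − 14n + O(ln n)
      = 14n (ln 70 − 1) + O(ln n).
Numerically ln(70) − 1 ≈ 3.2485.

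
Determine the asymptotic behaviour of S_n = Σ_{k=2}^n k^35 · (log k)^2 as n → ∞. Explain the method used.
S_n ~ n^36 · (log n)^2 / 36

By integral comparison, S_n = ∫_1^n x^35 · (log x)^2 dx + O(n^35 · (log n)^2). For the integral, the leading term of ∫_1^n x^35 (log x)^2 dx is n^36/36 · (log n)^2 (by repeated integration by parts; each step lowers the log-exponent and produces a relatively O(1/log n) correction). Hence S_n ~ n^36 · (log n)^2 / 36.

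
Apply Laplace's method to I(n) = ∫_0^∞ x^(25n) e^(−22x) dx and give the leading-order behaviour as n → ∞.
I(n) ~ (sqrt(2π·25n) / 22) · (25n/(22e))^(25n)

Write the integrand as exp(25n ln x − 22x) and set f(x) = 25n ln x − 22x. Then f'(x) = 25n/x − 22 = 0 at x* = 25n/22, and f''(x*) = −25n/x*^2 = −22^2/(25n). Laplace's method (interior maximum) gives
  I(n) ~ e^(f(x*)) · sqrt(2π / |f''(x*)|)
        = exp(25n ln(25n/22) − 25n) · sqrt(2π · 25n / 22^2)
        = (25n/22)^(25n) e^(−25n) · sqrt(2π·25n) / 22
        = (sqrt(2π·25n) / 22) · (25n/(22e))^(25n).
This matches Γ(25n+1)/22^(25n+1) with Stirling applied to Γ.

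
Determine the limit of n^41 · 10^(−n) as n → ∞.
lim = 0

Exponentials with base > 1 dominate every fixed polynomial: for any fixed c, n^c / 10^n → 0 as n → ∞ (e.g. by the ratio test, or by writing 10^n = e^(n ln 10) and noting e^(n ln 10) / n^c → ∞). Hence n^41 · 10^(−n) = n^41 / 10^n → 0.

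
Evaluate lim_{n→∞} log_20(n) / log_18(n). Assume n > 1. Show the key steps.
lim = ln(18) / ln(20) = log_20(18)

Change of base: log_20(n) = ln n / ln 20 and log_18(n) = ln n / ln 18. The ratio is (ln n / ln 20) · (ln 18 / ln n) = ln 18 / ln 20, a constant independent of n. So the limit is ln 18 / ln 20 = log_20(18).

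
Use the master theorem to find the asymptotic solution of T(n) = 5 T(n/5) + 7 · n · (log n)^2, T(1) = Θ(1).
T(n) = Θ(n · (log n)^3)

Here log_5 5 = 1 and f(n) = 7 · n · (log n)^2 = Θ(n^(log_5 5) · (log n)^2). This is the extended Case 2 of the master theorem (f matches the critical exponent up to log factors), giving T(n) = Θ(n^(log_5 5) · (log n)^(2+1)) = Θ(n · (log n)^3).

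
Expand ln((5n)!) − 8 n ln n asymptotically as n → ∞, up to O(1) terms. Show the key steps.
ln((5n)!) − 8 n ln n = −3 n ln n + 5(ln 5 − 1) n + (1/2) ln(2π·5n) + O(1/n)

Stirling: ln((5n)!) = 5n ln(5n) − 5n + (1/2) ln(2π·5n) + O(1/n).
Expand 5n ln(5n) = 5n (ln n + ln 5) = 5n ln n + 5n ln 5.
Subtract 8n ln n: leading term is (5 − 8) n ln n = −3 n ln n. The next term is 5n ln 5 − 5n = 5(ln 5 − 1) n. Then the (1/2) ln(2π·5n) correction.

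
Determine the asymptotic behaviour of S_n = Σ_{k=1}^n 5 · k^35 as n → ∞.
S_n ~ 5 · n^36 / 36

By integral comparison (Euler-Maclaurin), Σ_{k=1}^n 5 · k^35 = 5 · ∫_0^n x^35 dx + O(n^35) = 5 · n^36/36 + O(n^35). (Equivalently, Faulhaber's formula gives the same leading term.)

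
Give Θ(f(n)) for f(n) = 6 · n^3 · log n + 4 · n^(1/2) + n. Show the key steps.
f(n) ∈ Θ(n^3 · log n)

Compare the terms by growth order. For large n, n^a · (log n)^b dominates n^a' · (log n)^b' iff a > a', or (a = a' and b > b'). Ranking the 3 terms shows the dominant one is 6 · n^3 · log n. Hence f(n) ∈ Θ(n^3 · log n).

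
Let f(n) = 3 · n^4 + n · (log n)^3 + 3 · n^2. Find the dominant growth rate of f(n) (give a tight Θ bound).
f(n) ∈ Θ(n^4)

Compare the terms by growth order. For large n, n^a · (log n)^b dominates n^a' · (log n)^b' iff a > a', or (a = a' and b > b'). Ranking the 3 terms shows the dominant one is 3 · n^4. Hence f(n) ∈ Θ(n^4).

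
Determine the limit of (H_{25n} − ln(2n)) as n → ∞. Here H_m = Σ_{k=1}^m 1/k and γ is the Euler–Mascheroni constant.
lim = ln(25/2) + γ

By Euler-Maclaurin, H_m = ln m + γ + O(1/m). So
  H_{25n} − ln(2n) = ln(25n) + γ − ln(2n) + O(1/n)
                       = ln(25/2) + γ + O(1/n).
Hence the limit is ln(25/2) + γ.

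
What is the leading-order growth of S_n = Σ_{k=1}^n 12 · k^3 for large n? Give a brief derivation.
S_n ~ 3 · n^4

By integral comparison (Euler-Maclaurin), Σ_{k=1}^n 12 · k^3 = 12 · ∫_0^n x^3 dx + O(n^3) = 12 · n^4/4 = 3 · n^4 + O(n^3). (Equivalently, Faulhaber's formula gives the same leading term.)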